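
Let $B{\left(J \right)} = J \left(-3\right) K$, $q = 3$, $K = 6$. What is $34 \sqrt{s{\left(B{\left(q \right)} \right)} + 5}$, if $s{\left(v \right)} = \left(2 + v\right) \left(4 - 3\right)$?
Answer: $34 i \sqrt{47} \approx 233.09 i$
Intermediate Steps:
$B{\left(J \right)} = - 18 J$ ($B{\left(J \right)} = J \left(-3\right) 6 = - 3 J 6 = - 18 J$)
$s{\left(v \right)} = 2 + v$ ($s{\left(v \right)} = \left(2 + v\right) 1 = 2 + v$)
$34 \sqrt{s{\left(B{\left(q \right)} \right)} + 5} = 34 \sqrt{\left(2 - 54\right) + 5} = 34 \sqrt{-52 + 5} = 34 \sqrt{-47} = 34 i \sqrt{47}$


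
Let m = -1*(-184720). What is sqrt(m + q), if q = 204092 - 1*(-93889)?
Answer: sqrt(482701) ≈ 694.77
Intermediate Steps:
q = 297981 (q = 204092 + 93889 = 297981)
m = 184720
sqrt(m + q) = sqrt(184720 + 297981) = sqrt(482701)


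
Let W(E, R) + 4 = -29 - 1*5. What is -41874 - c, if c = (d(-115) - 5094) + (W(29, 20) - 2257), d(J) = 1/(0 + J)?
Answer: -3965774/115 ≈ -34485.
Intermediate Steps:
W(E, R) = -38 (W(E, R) = -4 + (-29 - 1*5) = -4 + (-29 - 5) = -4 - 34 = -38)
d(J) = 1/J
c = -849736/115 (c = (1/(-115) - 5094) + (-38 - 2257) = (-1/115 - 5094) - 2295 = -585811/115 - 2295 = -849736/115 ≈ -7389.0)
-41874 - c = -41874 - 1*(-849736/115) = -41874 + 849736/115 = -3965774/115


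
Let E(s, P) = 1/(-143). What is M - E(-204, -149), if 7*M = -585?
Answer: -83648/1001 ≈ -83.564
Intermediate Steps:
M = -585/7 (M = (⅐)*(-585) = -585/7 ≈ -83.571)
E(s, P) = -1/143
M - E(-204, -149) = -585/7 - 1*(-1/143) = -585/7 + 1/143 = -83648/1001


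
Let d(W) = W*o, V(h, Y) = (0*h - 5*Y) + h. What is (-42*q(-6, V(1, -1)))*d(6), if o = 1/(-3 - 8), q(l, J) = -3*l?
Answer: 4536/11 ≈ 412.36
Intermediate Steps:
V(h, Y) = h - 5*Y (V(h, Y) = (0 - 5*Y) + h = -5*Y + h = h - 5*Y)
o = -1/11 (o = 1/(-11) = -1/11 ≈ -0.090909)
d(W) = -W/11 (d(W) = W*(-1/11) = -W/11)
(-42*q(-6, V(1, -1)))*d(6) = (-(-126)*(-6))*(-1/11*6) = -42*18*(-6/11) = -756*(-6/11) = 4536/11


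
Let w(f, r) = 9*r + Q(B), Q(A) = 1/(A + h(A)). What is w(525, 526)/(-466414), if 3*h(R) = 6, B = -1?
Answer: -4735/466414 ≈ -0.010152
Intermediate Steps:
h(R) = 2 (h(R) = (1/3)*6 = 2)
Q(A) = 1/(2 + A) (Q(A) = 1/(A + 2) = 1/(2 + A))
w(f, r) = 1 + 9*r (w(f, r) = 9*r + 1/(2 - 1) = 9*r + 1/1 = 9*r + 1 = 1 + 9*r)
w(525, 526)/(-466414) = (1 + 9*526)/(-466414) = (1 + 4734)*(-1/466414) = 4735*(-1/466414) = -4735/466414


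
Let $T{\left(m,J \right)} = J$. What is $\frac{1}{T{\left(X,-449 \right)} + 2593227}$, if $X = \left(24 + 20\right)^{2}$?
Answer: $\frac{1}{2592778} \approx 3.8569 \cdot 10^{-7}$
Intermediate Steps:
$X = 1936$ ($X = 44^{2} = 1936$)
$\frac{1}{T{\left(X,-449 \right)} + 2593227} = \frac{1}{-449 + 2593227} = \frac{1}{2592778}$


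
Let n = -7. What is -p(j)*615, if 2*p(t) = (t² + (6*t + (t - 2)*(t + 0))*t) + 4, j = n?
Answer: 28905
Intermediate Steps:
j = -7
p(t) = 2 + t²/2 + t*(6*t + t*(-2 + t))/2 (p(t) = ((t² + (6*t + (t - 2)*(t + 0))*t) + 4)/2 = ((t² + (6*t + (-2 + t)*t)*t) + 4)/2 = ((t² + (6*t + t*(-2 + t))*t) + 4)/2 = ((t² + t*(6*t + t*(-2 + t))) + 4)/2 = (4 + t² + t*(6*t + t*(-2 + t)))/2 = 2 + t²/2 + t*(6*t + t*(-2 + t))/2)
-p(j)*615 = -(2 + (½)*(-7)³ + (5/2)*(-7)²)*615 = -(2 + (½)*(-343) + (5/2)*49)*615 = -(2 - 343/2 + 245/2)*615 = -(-47)*615 = -1*(-28905) = 28905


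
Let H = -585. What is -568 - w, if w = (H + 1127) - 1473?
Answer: 363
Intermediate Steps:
w = -931 (w = (-585 + 1127) - 1473 = 542 - 1473 = -931)
-568 - w = -568 - 1*(-931) = -568 + 931 = 363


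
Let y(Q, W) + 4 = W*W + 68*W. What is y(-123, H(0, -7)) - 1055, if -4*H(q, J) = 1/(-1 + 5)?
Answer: -272191/256 ≈ -1063.2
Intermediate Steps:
H(q, J) = -1/16 (H(q, J) = -1/(4*(-1 + 5)) = -¼/4 = -¼*¼ = -1/16)
y(Q, W) = -4 + W² + 68*W (y(Q, W) = -4 + (W*W + 68*W) = -4 + (W² + 68*W) = -4 + W² + 68*W)
y(-123, H(0, -7)) - 1055 = (-4 + (-1/16)² + 68*(-1/16)) - 1055 = (-4 + 1/256 - 17/4) - 1055 = -2111/256 - 1055 = -272191/256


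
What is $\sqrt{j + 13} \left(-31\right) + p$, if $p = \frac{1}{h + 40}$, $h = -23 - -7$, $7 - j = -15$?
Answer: $\frac{1}{24} - 31 \sqrt{35} \approx -183.36$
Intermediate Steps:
$j = 22$ ($j = 7 - -15 = 7 + 15 = 22$)
$h = -16$ ($h = -23 + 7 = -16$)
$p = \frac{1}{24}$ ($p = \frac{1}{-16 + 40} = \frac{1}{24} \approx 0.041667$)
$\sqrt{j + 13} \left(-31\right) + p = \sqrt{22 + 13} \left(-31\right) + \frac{1}{24} = \sqrt{35} \left(-31\right) + \frac{1}{24} = - 31 \sqrt{35} + \frac{1}{24} = \frac{1}{24} - 31 \sqrt{35}$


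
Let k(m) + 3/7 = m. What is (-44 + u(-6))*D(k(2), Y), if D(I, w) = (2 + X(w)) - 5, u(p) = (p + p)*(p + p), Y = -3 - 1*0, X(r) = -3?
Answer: -600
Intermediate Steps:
k(m) = -3/7 + m
Y = -3 (Y = -3 + 0 = -3)
u(p) = 4*p² (u(p) = (2*p)*(2*p) = 4*p²)
D(I, w) = -6 (D(I, w) = (2 - 3) - 5 = -1 - 5 = -6)
(-44 + u(-6))*D(k(2), Y) = (-44 + 4*(-6)²)*(-6) = (-44 + 4*36)*(-6) = (-44 + 144)*(-6) = 100*(-6) = -600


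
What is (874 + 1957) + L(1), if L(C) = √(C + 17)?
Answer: 2831 + 3*√2 ≈ 2835.2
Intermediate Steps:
L(C) = √(17 + C)
(874 + 1957) + L(1) = (874 + 1957) + √(17 + 1) = 2831 + √18 = 2831 + 3*√2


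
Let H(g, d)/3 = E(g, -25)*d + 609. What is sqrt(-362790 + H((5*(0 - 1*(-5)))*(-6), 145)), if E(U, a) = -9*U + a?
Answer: 2*sqrt(53853) ≈ 464.13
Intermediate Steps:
E(U, a) = a - 9*U
H(g, d) = 1827 + 3*d*(-25 - 9*g) (H(g, d) = 3*((-25 - 9*g)*d + 609) = 3*(d*(-25 - 9*g) + 609) = 3*(609 + d*(-25 - 9*g)) = 1827 + 3*d*(-25 - 9*g))
sqrt(-362790 + H((5*(0 - 1*(-5)))*(-6), 145)) = sqrt(-362790 + (1827 - 3*145*(25 + 9*((5*(0 - 1*(-5)))*(-6))))) = sqrt(-362790 + (1827 - 3*145*(25 + 9*((5*(0 + 5))*(-6))))) = sqrt(-362790 + (1827 - 3*145*(25 + 9*((5*5)*(-6))))) = sqrt(-362790 + (1827 - 3*145*(25 + 9*(25*(-6))))) = sqrt(-362790 + (1827 - 3*145*(25 + 9*(-150)))) = sqrt(-362790 + (1827 - 3*145*(25 - 1350))) = sqrt(-362790 + (1827 - 3*145*(-1325))) = sqrt(-362790 + (1827 + 576375)) = sqrt(-362790 + 578202) = sqrt(215412) = 2*sqrt(53853)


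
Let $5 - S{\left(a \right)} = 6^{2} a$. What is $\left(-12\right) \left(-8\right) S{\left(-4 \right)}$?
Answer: $14304$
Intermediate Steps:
$S{\left(a \right)} = 5 - 36 a$ ($S{\left(a \right)} = 5 - 6^{2} a = 5 - 36 a$)
$\left(-12\right) \left(-8\right) S{\left(-4 \right)} = \left(-12\right) \left(-8\right) \left(5 - -144\right) = 96 \left(5 + 144\right) = 96 \cdot 149 = 14304$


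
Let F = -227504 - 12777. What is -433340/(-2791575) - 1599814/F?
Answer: 914024827118/134152486515 ≈ 6.8133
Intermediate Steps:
F = -240281
-433340/(-2791575) - 1599814/F = -433340/(-2791575) - 1599814/(-240281) = -433340*(-1/2791575) - 1599814*(-1/240281) = 86668/558315 + 1599814/240281 = 914024827118/134152486515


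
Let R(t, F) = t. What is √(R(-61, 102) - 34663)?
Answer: 2*I*√8681 ≈ 186.34*I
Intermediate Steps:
√(R(-61, 102) - 34663) = √(-61 - 34663) = √(-34724) = 2*I*√8681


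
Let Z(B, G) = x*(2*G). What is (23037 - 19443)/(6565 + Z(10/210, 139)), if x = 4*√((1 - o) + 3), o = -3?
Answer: 7864870/11481139 - 1332176*√7/11481139 ≈ 0.37803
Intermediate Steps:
x = 4*√7 (x = 4*√((1 - 1*(-3)) + 3) = 4*√((1 + 3) + 3) = 4*√(4 + 3) = 4*√7 ≈ 10.583)
Z(B, G) = 8*G*√7 (Z(B, G) = (4*√7)*(2*G) = 8*G*√7)
(23037 - 19443)/(6565 + Z(10/210, 139)) = (23037 - 19443)/(6565 + 8*139*√7) = 3594/(6565 + 1112*√7)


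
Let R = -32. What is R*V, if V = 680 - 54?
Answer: -20032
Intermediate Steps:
V = 626
R*V = -32*626 = -20032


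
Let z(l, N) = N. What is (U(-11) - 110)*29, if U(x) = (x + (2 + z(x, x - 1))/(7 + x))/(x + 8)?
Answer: -18647/6 ≈ -3107.8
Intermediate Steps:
U(x) = (x + (1 + x)/(7 + x))/(8 + x) (U(x) = (x + (2 + (x - 1))/(7 + x))/(x + 8) = (x + (2 + (-1 + x))/(7 + x))/(8 + x) = (x + (1 + x)/(7 + x))/(8 + x))
(U(-11) - 110)*29 = ((1 + (-11)² + 8*(-11))/(56 + (-11)² + 15*(-11)) - 110)*29 = ((1 + 121 - 88)/(56 + 121 - 165) - 110)*29 = (34/12 - 110)*29 = ((1/12)*34 - 110)*29 = (17/6 - 110)*29 = -643/6*29 = -18647/6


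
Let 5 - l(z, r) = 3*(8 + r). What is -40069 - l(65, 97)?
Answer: -39759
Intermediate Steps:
l(z, r) = -19 - 3*r (l(z, r) = 5 - 3*(8 + r) = 5 - (24 + 3*r) = 5 + (-24 - 3*r) = -19 - 3*r)
-40069 - l(65, 97) = -40069 - (-19 - 3*97) = -40069 - (-19 - 291) = -40069 - 1*(-310) = -40069 + 310 = -39759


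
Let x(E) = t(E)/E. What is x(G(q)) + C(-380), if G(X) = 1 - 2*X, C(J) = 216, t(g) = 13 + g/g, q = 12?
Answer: 4954/23 ≈ 215.39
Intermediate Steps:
t(g) = 14 (t(g) = 13 + 1 = 14)
x(E) = 14/E
x(G(q)) + C(-380) = 14/(1 - 2*12) + 216 = 14/(1 - 24) + 216 = 14/(-23) + 216 = 14*(-1/23) + 216 = -14/23 + 216 = 4954/23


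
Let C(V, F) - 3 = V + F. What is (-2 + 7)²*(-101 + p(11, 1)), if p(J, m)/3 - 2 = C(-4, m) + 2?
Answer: -2225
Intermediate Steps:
C(V, F) = 3 + F + V (C(V, F) = 3 + (V + F) = 3 + (F + V) = 3 + F + V)
p(J, m) = 9 + 3*m (p(J, m) = 6 + 3*((3 + m - 4) + 2) = 6 + 3*((-1 + m) + 2) = 6 + 3*(1 + m) = 6 + (3 + 3*m) = 9 + 3*m)
(-2 + 7)²*(-101 + p(11, 1)) = (-2 + 7)²*(-101 + (9 + 3*1)) = 5²*(-101 + (9 + 3)) = 25*(-101 + 12) = 25*(-89) = -2225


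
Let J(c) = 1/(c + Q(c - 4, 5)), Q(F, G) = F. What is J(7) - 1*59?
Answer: -589/10 ≈ -58.900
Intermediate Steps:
J(c) = 1/(-4 + 2*c) (J(c) = 1/(c + (c - 4)) = 1/(c + (-4 + c)) = 1/(-4 + 2*c))
J(7) - 1*59 = 1/(2*(-2 + 7)) - 1*59 = (½)/5 - 59 = (½)*(⅕) - 59 = ⅒ - 59 = -589/10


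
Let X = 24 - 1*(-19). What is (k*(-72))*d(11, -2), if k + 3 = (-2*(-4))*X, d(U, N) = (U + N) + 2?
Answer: -270072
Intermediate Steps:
X = 43 (X = 24 + 19 = 43)
d(U, N) = 2 + N + U (d(U, N) = (N + U) + 2 = 2 + N + U)
k = 341 (k = -3 - 2*(-4)*43 = -3 + 8*43 = -3 + 344 = 341)
(k*(-72))*d(11, -2) = (341*(-72))*(2 - 2 + 11) = -24552*11 = -270072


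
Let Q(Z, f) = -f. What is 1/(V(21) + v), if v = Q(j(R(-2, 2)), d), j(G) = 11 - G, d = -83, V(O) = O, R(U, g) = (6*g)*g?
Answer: 1/104 ≈ 0.0096154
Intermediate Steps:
R(U, g) = 6*g**2
v = 83 (v = -1*(-83) = 83)
1/(V(21) + v) = 1/(21 + 83) = 1/104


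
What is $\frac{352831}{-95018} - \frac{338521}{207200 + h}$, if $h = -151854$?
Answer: $- \frac{12923343226}{1314716557} \approx -9.8298$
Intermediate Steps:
$\frac{352831}{-95018} - \frac{338521}{207200 + h} = \frac{352831}{-95018} - \frac{338521}{207200 - 151854} = 352831 \left(- \frac{1}{95018}\right) - \frac{338521}{55346} = - \frac{352831}{95018} - \frac{338521}{55346} = - \frac{12923343226}{1314716557}$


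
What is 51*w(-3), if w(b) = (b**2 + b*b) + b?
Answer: 765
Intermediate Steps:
w(b) = b + 2*b**2 (w(b) = (b**2 + b**2) + b = 2*b**2 + b = b + 2*b**2)
51*w(-3) = 51*(-3*(1 + 2*(-3))) = 51*(-3*(1 - 6)) = 51*(-3*(-5)) = 51*15 = 765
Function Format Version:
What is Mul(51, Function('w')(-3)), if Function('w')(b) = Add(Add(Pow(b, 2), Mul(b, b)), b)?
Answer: 765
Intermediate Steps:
Function('w')(b) = Add(b, Mul(2, Pow(b, 2))) (Function('w')(b) = Add(Add(Pow(b, 2), Pow(b, 2)), b) = Add(Mul(2, Pow(b, 2)), b) = Add(b, Mul(2, Pow(b, 2))))
Mul(51, Function('w')(-3)) = Mul(51, Mul(-3, Add(1, Mul(2, -3)))) = Mul(51, Mul(-3, Add(1, -6))) = Mul(51, Mul(-3, -5)) = Mul(51, 15) = 765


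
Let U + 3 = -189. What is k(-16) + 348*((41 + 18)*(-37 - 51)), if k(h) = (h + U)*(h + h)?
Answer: -1800160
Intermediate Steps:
U = -192 (U = -3 - 189 = -192)
k(h) = 2*h*(-192 + h) (k(h) = (h - 192)*(h + h) = (-192 + h)*(2*h) = 2*h*(-192 + h))
k(-16) + 348*((41 + 18)*(-37 - 51)) = 2*(-16)*(-192 - 16) + 348*((41 + 18)*(-37 - 51)) = 2*(-16)*(-208) + 348*(59*(-88)) = 6656 + 348*(-5192) = 6656 - 1806816 = -1800160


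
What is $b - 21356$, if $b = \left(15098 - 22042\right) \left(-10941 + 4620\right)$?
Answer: $43871668$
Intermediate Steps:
$b = 43893024$ ($b = \left(-6944\right) \left(-6321\right) = 43893024$)
$b - 21356 = 43893024 - 21356 = 43871668$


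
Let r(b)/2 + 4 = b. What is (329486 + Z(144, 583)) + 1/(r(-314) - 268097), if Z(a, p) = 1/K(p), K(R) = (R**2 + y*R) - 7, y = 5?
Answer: 30352535721028622/92120866201 ≈ 3.2949e+5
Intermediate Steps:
r(b) = -8 + 2*b
K(R) = -7 + R**2 + 5*R (K(R) = (R**2 + 5*R) - 7 = -7 + R**2 + 5*R)
Z(a, p) = 1/(-7 + p**2 + 5*p)
(329486 + Z(144, 583)) + 1/(r(-314) - 268097) = (329486 + 1/(-7 + 583**2 + 5*583)) + 1/((-8 + 2*(-314)) - 268097) = (329486 + 1/(-7 + 339889 + 2915)) + 1/((-8 - 628) - 268097) = (329486 + 1/342797) + 1/(-636 - 268097) = (329486 + 1/342797) + 1/(-268733) = 112946812343/342797 - 1/268733 = 30352535721028622/92120866201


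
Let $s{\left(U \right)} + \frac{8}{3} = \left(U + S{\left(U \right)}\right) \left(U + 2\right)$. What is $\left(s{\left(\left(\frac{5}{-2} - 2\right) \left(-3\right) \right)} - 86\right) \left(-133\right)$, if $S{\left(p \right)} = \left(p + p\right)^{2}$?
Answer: $- \frac{18226453}{12} \approx -1.5189 \cdot 10^{6}$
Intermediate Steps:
$S{\left(p \right)} = 4 p^{2}$ ($S{\left(p \right)} = \left(2 p\right)^{2} = 4 p^{2}$)
$s{\left(U \right)} = - \frac{8}{3} + \left(2 + U\right) \left(U + 4 U^{2}\right)$ ($s{\left(U \right)} = - \frac{8}{3} + \left(U + 4 U^{2}\right) \left(U + 2\right) = - \frac{8}{3} + \left(U + 4 U^{2}\right) \left(2 + U\right) = - \frac{8}{3} + \left(2 + U\right) \left(U + 4 U^{2}\right)$)
$\left(s{\left(\left(\frac{5}{-2} - 2\right) \left(-3\right) \right)} - 86\right) \left(-133\right) = \left(\left(- \frac{8}{3} + 2 \left(\frac{5}{-2} - 2\right) \left(-3\right) + 4 \left(\left(\frac{5}{-2} - 2\right) \left(-3\right)\right)^{3} + 9 \left(\left(\frac{5}{-2} - 2\right) \left(-3\right)\right)^{2}\right) - 86\right) \left(-133\right) = \left(\left(- \frac{8}{3} + 2 \left(5 \left(- \frac{1}{2}\right) - 2\right) \left(-3\right) + 4 \left(\left(5 \left(- \frac{1}{2}\right) - 2\right) \left(-3\right)\right)^{3} + 9 \left(\left(5 \left(- \frac{1}{2}\right) - 2\right) \left(-3\right)\right)^{2}\right) - 86\right) \left(-133\right) = \left(\left(- \frac{8}{3} + 2 \left(- \frac{5}{2} - 2\right) \left(-3\right) + 4 \left(\left(- \frac{5}{2} - 2\right) \left(-3\right)\right)^{3} + 9 \left(\left(- \frac{5}{2} - 2\right) \left(-3\right)\right)^{2}\right) - 86\right) \left(-133\right) = \left(\left(- \frac{8}{3} + 2 \left(\left(- \frac{9}{2}\right) \left(-3\right)\right) + 4 \left(\left(- \frac{9}{2}\right) \left(-3\right)\right)^{3} + 9 \left(\left(- \frac{9}{2}\right) \left(-3\right)\right)^{2}\right) - 86\right) \left(-133\right) = \left(\left(- \frac{8}{3} + 2 \cdot \frac{27}{2} + 4 \left(\frac{27}{2}\right)^{3} + 9 \left(\frac{27}{2}\right)^{2}\right) - 86\right) \left(-133\right) = \left(\left(- \frac{8}{3} + 27 + 4 \cdot \frac{19683}{8} + 9 \cdot \frac{729}{4}\right) - 86\right) \left(-133\right) = \left(\left(- \frac{8}{3} + 27 + \frac{19683}{2} + \frac{6561}{4}\right) - 86\right) \left(-133\right) = \left(\frac{138073}{12} - 86\right) \left(-133\right) = \frac{137041}{12} \left(-133\right) = - \frac{18226453}{12}$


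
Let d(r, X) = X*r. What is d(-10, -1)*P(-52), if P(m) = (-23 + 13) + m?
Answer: -620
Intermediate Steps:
P(m) = -10 + m
d(-10, -1)*P(-52) = (-1*(-10))*(-10 - 52) = 10*(-62) = -620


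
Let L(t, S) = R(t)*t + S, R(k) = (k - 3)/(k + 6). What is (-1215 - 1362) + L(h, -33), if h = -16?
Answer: -13202/5 ≈ -2640.4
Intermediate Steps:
R(k) = (-3 + k)/(6 + k)
L(t, S) = S + t*(-3 + t)/(6 + t) (L(t, S) = ((-3 + t)/(6 + t))*t + S = t*(-3 + t)/(6 + t) + S = S + t*(-3 + t)/(6 + t))
(-1215 - 1362) + L(h, -33) = (-1215 - 1362) + (-33*(6 - 16) - 16*(-3 - 16))/(6 - 16) = -2577 + (-33*(-10) - 16*(-19))/(-10) = -2577 - (330 + 304)/10 = -2577 - ⅒*634 = -2577 - 317/5 = -13202/5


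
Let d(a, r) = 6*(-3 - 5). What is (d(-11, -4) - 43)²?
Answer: 8281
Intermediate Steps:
d(a, r) = -48 (d(a, r) = 6*(-8) = -48)
(d(-11, -4) - 43)² = (-48 - 43)² = (-91)² = 8281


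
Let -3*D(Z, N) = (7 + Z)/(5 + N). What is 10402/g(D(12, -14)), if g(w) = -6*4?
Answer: -5201/12 ≈ -433.42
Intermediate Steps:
D(Z, N) = -(7 + Z)/(3*(5 + N))
g(w) = -24
10402/g(D(12, -14)) = 10402/(-24) = 10402*(-1/24) = -5201/12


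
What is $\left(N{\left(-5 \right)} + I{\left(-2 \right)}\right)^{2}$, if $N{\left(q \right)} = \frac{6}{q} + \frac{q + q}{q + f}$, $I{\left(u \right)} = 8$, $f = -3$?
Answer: $\frac{25921}{400} \approx 64.802$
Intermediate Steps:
$N{\left(q \right)} = \frac{6}{q} + \frac{2 q}{-3 + q}$ ($N{\left(q \right)} = \frac{6}{q} + \frac{q + q}{q - 3} = \frac{6}{q} + \frac{2 q}{-3 + q}$)
$\left(N{\left(-5 \right)} + I{\left(-2 \right)}\right)^{2} = \left(\frac{2 \left(-9 + \left(-5\right)^{2} + 3 \left(-5\right)\right)}{\left(-5\right) \left(-3 - 5\right)} + 8\right)^{2} = \left(2 \left(- \frac{1}{5}\right) \frac{1}{-8} \left(-9 + 25 - 15\right) + 8\right)^{2} = \left(2 \left(- \frac{1}{5}\right) \left(- \frac{1}{8}\right) 1 + 8\right)^{2} = \left(\frac{1}{20} + 8\right)^{2} = \left(\frac{161}{20}\right)^{2} = \frac{25921}{400}$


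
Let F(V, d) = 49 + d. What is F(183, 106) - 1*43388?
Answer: -43233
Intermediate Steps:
F(183, 106) - 1*43388 = (49 + 106) - 1*43388 = 155 - 43388 = -43233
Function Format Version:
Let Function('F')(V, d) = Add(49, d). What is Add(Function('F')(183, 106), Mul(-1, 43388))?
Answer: -43233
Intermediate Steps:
Add(Function('F')(183, 106), Mul(-1, 43388)) = Add(Add(49, 106), Mul(-1, 43388)) = Add(155, -43388) = -43233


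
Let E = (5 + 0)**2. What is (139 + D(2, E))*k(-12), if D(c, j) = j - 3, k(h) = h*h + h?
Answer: 21252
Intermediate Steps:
E = 25 (E = 5**2 = 25)
k(h) = h + h**2 (k(h) = h**2 + h = h + h**2)
D(c, j) = -3 + j
(139 + D(2, E))*k(-12) = (139 + (-3 + 25))*(-12*(1 - 12)) = (139 + 22)*(-12*(-11)) = 161*132 = 21252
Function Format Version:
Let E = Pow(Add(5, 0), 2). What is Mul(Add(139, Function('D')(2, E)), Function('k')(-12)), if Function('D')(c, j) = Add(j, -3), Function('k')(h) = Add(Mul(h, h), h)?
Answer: 21252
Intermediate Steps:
E = 25 (E = Pow(5, 2) = 25)
Function('k')(h) = Add(h, Pow(h, 2)) (Function('k')(h) = Add(Pow(h, 2), h) = Add(h, Pow(h, 2)))
Function('D')(c, j) = Add(-3, j)
Mul(Add(139, Function('D')(2, E)), Function('k')(-12)) = Mul(Add(139, Add(-3, 25)), Mul(-12, Add(1, -12))) = Mul(Add(139, 22), Mul(-12, -11)) = Mul(161, 132) = 21252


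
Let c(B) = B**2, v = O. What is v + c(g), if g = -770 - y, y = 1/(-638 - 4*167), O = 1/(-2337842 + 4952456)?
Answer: 1322039791881240245/2229789882252 ≈ 5.9290e+5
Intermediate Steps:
O = 1/2614614 ≈ 3.8247e-7
y = -1/1306 (y = 1/(-638 - 668) = 1/(-1306) = -1/1306 ≈ -0.00076570)
g = -1005619/1306 (g = -770 - 1*(-1/1306) = -770 + 1/1306 = -1005619/1306 ≈ -770.00)
v = 1/2614614 ≈ 3.8247e-7
v + c(g) = 1/2614614 + (-1005619/1306)**2 = 1/2614614 + 1011269573161/1705636 = 1322039791881240245/2229789882252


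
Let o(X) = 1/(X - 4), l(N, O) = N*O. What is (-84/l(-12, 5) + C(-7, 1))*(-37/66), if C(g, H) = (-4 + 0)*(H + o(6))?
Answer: 851/330 ≈ 2.5788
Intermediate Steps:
o(X) = 1/(-4 + X)
C(g, H) = -2 - 4*H (C(g, H) = (-4 + 0)*(H + 1/(-4 + 6)) = -4*(H + 1/2) = -4*(H + ½) = -4*(½ + H) = -2 - 4*H)
(-84/l(-12, 5) + C(-7, 1))*(-37/66) = (-84/((-12*5)) + (-2 - 4*1))*(-37/66) = (-84/(-60) + (-2 - 4))*(-37*1/66) = (-84*(-1/60) - 6)*(-37/66) = (7/5 - 6)*(-37/66) = -23/5*(-37/66) = 851/330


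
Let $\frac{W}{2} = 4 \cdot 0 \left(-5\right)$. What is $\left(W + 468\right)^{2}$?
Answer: $219024$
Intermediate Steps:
$W = 0$ ($W = 2 \cdot 4 \cdot 0 \left(-5\right) = 2 \cdot 4 \cdot 0 = 2 \cdot 0 = 0$)
$\left(W + 468\right)^{2} = \left(0 + 468\right)^{2} = 468^{2} = 219024$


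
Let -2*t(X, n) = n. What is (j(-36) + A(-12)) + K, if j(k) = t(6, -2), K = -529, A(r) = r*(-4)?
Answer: -480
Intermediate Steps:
A(r) = -4*r
t(X, n) = -n/2
j(k) = 1 (j(k) = -½*(-2) = 1)
(j(-36) + A(-12)) + K = (1 - 4*(-12)) - 529 = (1 + 48) - 529 = 49 - 529 = -480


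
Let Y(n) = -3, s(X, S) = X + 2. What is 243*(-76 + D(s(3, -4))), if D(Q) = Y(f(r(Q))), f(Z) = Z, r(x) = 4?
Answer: -19197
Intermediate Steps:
s(X, S) = 2 + X
D(Q) = -3
243*(-76 + D(s(3, -4))) = 243*(-76 - 3) = 243*(-79) = -19197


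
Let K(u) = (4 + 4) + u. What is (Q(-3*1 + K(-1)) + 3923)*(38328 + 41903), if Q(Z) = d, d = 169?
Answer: 328305252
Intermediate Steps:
K(u) = 8 + u
Q(Z) = 169
(Q(-3*1 + K(-1)) + 3923)*(38328 + 41903) = (169 + 3923)*(38328 + 41903) = 4092*80231 = 328305252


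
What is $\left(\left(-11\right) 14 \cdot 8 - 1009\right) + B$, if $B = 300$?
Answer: $-1941$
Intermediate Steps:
$\left(\left(-11\right) 14 \cdot 8 - 1009\right) + B = \left(\left(-11\right) 14 \cdot 8 - 1009\right) + 300 = \left(\left(-154\right) 8 - 1009\right) + 300 = \left(-1232 - 1009\right) + 300 = -2241 + 300 = -1941$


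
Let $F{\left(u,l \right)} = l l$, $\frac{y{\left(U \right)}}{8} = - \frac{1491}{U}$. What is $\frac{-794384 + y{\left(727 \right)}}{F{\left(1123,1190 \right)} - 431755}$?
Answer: $- \frac{577529096}{715618815} \approx -0.80703$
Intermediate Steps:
$y{\left(U \right)} = - \frac{11928}{U}$ ($y{\left(U \right)} = 8 \left(- \frac{1491}{U}\right) = - \frac{11928}{U}$)
$F{\left(u,l \right)} = l^{2}$
$\frac{-794384 + y{\left(727 \right)}}{F{\left(1123,1190 \right)} - 431755} = \frac{-794384 - \frac{11928}{727}}{1190^{2} - 431755} = \frac{-794384 - \frac{11928}{727}}{1416100 - 431755} = \frac{-794384 - \frac{11928}{727}}{984345} = \left(- \frac{577529096}{727}\right) \frac{1}{984345} = - \frac{577529096}{715618815}$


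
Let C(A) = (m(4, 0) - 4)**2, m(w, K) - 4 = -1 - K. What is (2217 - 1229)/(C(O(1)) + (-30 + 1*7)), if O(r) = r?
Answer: -494/11 ≈ -44.909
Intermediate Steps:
m(w, K) = 3 - K (m(w, K) = 4 + (-1 - K) = 3 - K)
C(A) = 1 (C(A) = ((3 - 1*0) - 4)**2 = ((3 + 0) - 4)**2 = (3 - 4)**2 = (-1)**2 = 1)
(2217 - 1229)/(C(O(1)) + (-30 + 1*7)) = (2217 - 1229)/(1 + (-30 + 1*7)) = 988/(1 + (-30 + 7)) = 988/(1 - 23) = 988/(-22) = 988*(-1/22) = -494/11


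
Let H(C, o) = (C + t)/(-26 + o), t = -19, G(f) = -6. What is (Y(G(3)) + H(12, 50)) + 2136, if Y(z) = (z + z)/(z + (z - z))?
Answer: 51305/24 ≈ 2137.7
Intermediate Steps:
Y(z) = 2 (Y(z) = (2*z)/(z + 0) = (2*z)/z = 2)
H(C, o) = (-19 + C)/(-26 + o) (H(C, o) = (C - 19)/(-26 + o) = (-19 + C)/(-26 + o))
(Y(G(3)) + H(12, 50)) + 2136 = (2 + (-19 + 12)/(-26 + 50)) + 2136 = (2 - 7/24) + 2136 = 41/24 + 2136 = 51305/24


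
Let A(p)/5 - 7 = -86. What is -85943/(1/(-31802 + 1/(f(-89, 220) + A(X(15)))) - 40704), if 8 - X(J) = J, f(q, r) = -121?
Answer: 1410310277519/667945842948 ≈ 2.1114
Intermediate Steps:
X(J) = 8 - J
A(p) = -395 (A(p) = 35 + 5*(-86) = 35 - 430 = -395)
-85943/(1/(-31802 + 1/(f(-89, 220) + A(X(15)))) - 40704) = -85943/(1/(-31802 + 1/(-121 - 395)) - 40704) = -85943/(1/(-31802 + 1/(-516)) - 40704) = -85943/(1/(-31802 - 1/516) - 40704) = -85943/(1/(-16409833/516) - 40704) = -85943/(-516/16409833 - 40704) = -85943/(-667945842948/16409833) = -85943*(-16409833/667945842948) = 1410310277519/667945842948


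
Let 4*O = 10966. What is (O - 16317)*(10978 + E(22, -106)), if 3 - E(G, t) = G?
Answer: -297547809/2 ≈ -1.4877e+8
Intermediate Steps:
O = 5483/2 (O = (¼)*10966 = 5483/2 ≈ 2741.5)
E(G, t) = 3 - G
(O - 16317)*(10978 + E(22, -106)) = (5483/2 - 16317)*(10978 + (3 - 1*22)) = -27151*(10978 + (3 - 22))/2 = -27151*(10978 - 19)/2 = -27151/2*10959 = -297547809/2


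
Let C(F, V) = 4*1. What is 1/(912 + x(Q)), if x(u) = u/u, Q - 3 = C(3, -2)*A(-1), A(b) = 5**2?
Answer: 1/913 ≈ 0.0010953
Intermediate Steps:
A(b) = 25
C(F, V) = 4
Q = 103 (Q = 3 + 4*25 = 3 + 100 = 103)
x(u) = 1
1/(912 + x(Q)) = 1/(912 + 1) = 1/913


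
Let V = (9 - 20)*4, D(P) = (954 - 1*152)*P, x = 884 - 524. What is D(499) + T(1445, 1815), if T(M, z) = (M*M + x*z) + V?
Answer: 3141579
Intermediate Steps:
x = 360
D(P) = 802*P (D(P) = (954 - 152)*P = 802*P)
V = -44 (V = -11*4 = -44)
T(M, z) = -44 + M**2 + 360*z (T(M, z) = (M*M + 360*z) - 44 = (M**2 + 360*z) - 44 = -44 + M**2 + 360*z)
D(499) + T(1445, 1815) = 802*499 + (-44 + 1445**2 + 360*1815) = 400198 + (-44 + 2088025 + 653400) = 400198 + 2741381 = 3141579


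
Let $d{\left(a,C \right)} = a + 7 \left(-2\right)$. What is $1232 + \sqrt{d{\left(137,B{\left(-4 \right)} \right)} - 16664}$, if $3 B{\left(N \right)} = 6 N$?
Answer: $1232 + i \sqrt{16541} \approx 1232.0 + 128.61 i$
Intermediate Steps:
$B{\left(N \right)} = 2 N$ ($B{\left(N \right)} = \frac{6 N}{3} = 2 N$)
$d{\left(a,C \right)} = -14 + a$ ($d{\left(a,C \right)} = a - 14 = -14 + a$)
$1232 + \sqrt{d{\left(137,B{\left(-4 \right)} \right)} - 16664} = 1232 + \sqrt{\left(-14 + 137\right) - 16664} = 1232 + \sqrt{123 - 16664} = 1232 + \sqrt{-16541} = 1232 + i \sqrt{16541}$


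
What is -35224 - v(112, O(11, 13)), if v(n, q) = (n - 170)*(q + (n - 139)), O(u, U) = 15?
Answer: -35920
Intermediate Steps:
v(n, q) = (-170 + n)*(-139 + n + q) (v(n, q) = (-170 + n)*(q + (-139 + n)) = (-170 + n)*(-139 + n + q))
-35224 - v(112, O(11, 13)) = -35224 - (23630 + 112² - 309*112 - 170*15 + 112*15) = -35224 - (23630 + 12544 - 34608 - 2550 + 1680) = -35224 - 1*696 = -35224 - 696 = -35920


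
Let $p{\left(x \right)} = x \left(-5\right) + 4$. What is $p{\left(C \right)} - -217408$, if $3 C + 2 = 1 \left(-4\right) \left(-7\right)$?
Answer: $\frac{652106}{3} \approx 2.1737 \cdot 10^{5}$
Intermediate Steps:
$C = \frac{26}{3}$ ($C = - \frac{2}{3} + \frac{1 \left(-4\right) \left(-7\right)}{3} = - \frac{2}{3} + \frac{\left(-4\right) \left(-7\right)}{3} = - \frac{2}{3} + \frac{1}{3} \cdot 28 = - \frac{2}{3} + \frac{28}{3} = \frac{26}{3} \approx 8.6667$)
$p{\left(x \right)} = 4 - 5 x$ ($p{\left(x \right)} = - 5 x + 4 = 4 - 5 x$)
$p{\left(C \right)} - -217408 = \left(4 - \frac{130}{3}\right) - -217408 = \left(4 - \frac{130}{3}\right) + 217408 = - \frac{118}{3} + 217408 = \frac{652106}{3}$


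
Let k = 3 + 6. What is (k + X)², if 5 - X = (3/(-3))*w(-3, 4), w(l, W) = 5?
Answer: 361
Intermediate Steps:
X = 10 (X = 5 - 3/(-3)*5 = 5 - 3*(-⅓)*5 = 5 - (-1)*5 = 5 - 1*(-5) = 5 + 5 = 10)
k = 9
(k + X)² = (9 + 10)² = 19² = 361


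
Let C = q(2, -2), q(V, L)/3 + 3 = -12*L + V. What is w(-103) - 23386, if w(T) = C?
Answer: -23317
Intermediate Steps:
q(V, L) = -9 - 36*L + 3*V (q(V, L) = -9 + 3*(-12*L + V) = -9 + 3*(V - 12*L) = -9 + (-36*L + 3*V) = -9 - 36*L + 3*V)
C = 69 (C = -9 - 36*(-2) + 3*2 = -9 + 72 + 6 = 69)
w(T) = 69
w(-103) - 23386 = 69 - 23386 = -23317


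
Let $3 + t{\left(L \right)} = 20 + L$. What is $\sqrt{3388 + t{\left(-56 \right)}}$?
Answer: $\sqrt{3349} \approx 57.871$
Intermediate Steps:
$t{\left(L \right)} = 17 + L$ ($t{\left(L \right)} = -3 + \left(20 + L\right) = 17 + L$)
$\sqrt{3388 + t{\left(-56 \right)}} = \sqrt{3388 + \left(17 - 56\right)} = \sqrt{3388 - 39} = \sqrt{3349}$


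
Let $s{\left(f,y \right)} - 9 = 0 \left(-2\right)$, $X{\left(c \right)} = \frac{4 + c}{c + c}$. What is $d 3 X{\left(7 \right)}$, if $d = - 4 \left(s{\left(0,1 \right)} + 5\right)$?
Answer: $-132$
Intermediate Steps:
$X{\left(c \right)} = \frac{4 + c}{2 c}$
$s{\left(f,y \right)} = 9$ ($s{\left(f,y \right)} = 9 + 0 \left(-2\right) = 9 + 0 = 9$)
$d = -56$ ($d = - 4 \left(9 + 5\right) = \left(-4\right) 14 = -56$)
$d 3 X{\left(7 \right)} = \left(-56\right) 3 \frac{4 + 7}{2 \cdot 7} = - 168 \cdot \frac{1}{2} \cdot \frac{1}{7} \cdot 11 = \left(-168\right) \frac{11}{14} = -132$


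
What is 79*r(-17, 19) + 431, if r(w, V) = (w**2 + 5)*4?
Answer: 93335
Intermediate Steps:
r(w, V) = 20 + 4*w**2 (r(w, V) = (5 + w**2)*4 = 20 + 4*w**2)
79*r(-17, 19) + 431 = 79*(20 + 4*(-17)**2) + 431 = 79*(20 + 4*289) + 431 = 79*(20 + 1156) + 431 = 79*1176 + 431 = 92904 + 431 = 93335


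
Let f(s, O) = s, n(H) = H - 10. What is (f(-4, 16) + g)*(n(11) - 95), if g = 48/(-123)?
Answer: 16920/41 ≈ 412.68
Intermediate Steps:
n(H) = -10 + H
g = -16/41 (g = 48*(-1/123) = -16/41 ≈ -0.39024)
(f(-4, 16) + g)*(n(11) - 95) = (-4 - 16/41)*((-10 + 11) - 95) = -180*(1 - 95)/41 = -180/41*(-94) = 16920/41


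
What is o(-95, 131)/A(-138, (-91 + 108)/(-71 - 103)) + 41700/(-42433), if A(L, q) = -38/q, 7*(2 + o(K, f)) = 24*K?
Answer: -1792422467/981984486 ≈ -1.8253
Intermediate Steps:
o(K, f) = -2 + 24*K/7 (o(K, f) = -2 + (24*K)/7 = -2 + 24*K/7)
o(-95, 131)/A(-138, (-91 + 108)/(-71 - 103)) + 41700/(-42433) = (-2 + (24/7)*(-95))/((-38*(-71 - 103)/(-91 + 108))) + 41700/(-42433) = (-2 - 2280/7)/((-38/(17/(-174)))) + 41700*(-1/42433) = -2294/(7*((-38/(17*(-1/174))))) - 41700/42433 = -2294/(7*((-38/(-17/174)))) - 41700/42433 = -2294/(7*((-38*(-174/17)))) - 41700/42433 = -2294/(7*6612/17) - 41700/42433 = -2294/7*17/6612 - 41700/42433 = -19499/23142 - 41700/42433 = -1792422467/981984486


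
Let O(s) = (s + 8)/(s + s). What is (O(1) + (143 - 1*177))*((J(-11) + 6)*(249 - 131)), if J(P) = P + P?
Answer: 55696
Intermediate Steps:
O(s) = (8 + s)/(2*s) (O(s) = (8 + s)/((2*s)) = (8 + s)*(1/(2*s)) = (8 + s)/(2*s))
J(P) = 2*P
(O(1) + (143 - 1*177))*((J(-11) + 6)*(249 - 131)) = ((1/2)*(8 + 1)/1 + (143 - 1*177))*((2*(-11) + 6)*(249 - 131)) = ((1/2)*1*9 + (143 - 177))*((-22 + 6)*118) = (9/2 - 34)*(-16*118) = -59/2*(-1888) = 55696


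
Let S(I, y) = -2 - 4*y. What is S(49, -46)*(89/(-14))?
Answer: -1157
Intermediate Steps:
S(49, -46)*(89/(-14)) = (-2 - 4*(-46))*(89/(-14)) = (-2 + 184)*(89*(-1/14)) = 182*(-89/14) = -1157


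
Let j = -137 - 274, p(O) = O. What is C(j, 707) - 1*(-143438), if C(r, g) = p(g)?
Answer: 144145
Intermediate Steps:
j = -411
C(r, g) = g
C(j, 707) - 1*(-143438) = 707 - 1*(-143438) = 707 + 143438 = 144145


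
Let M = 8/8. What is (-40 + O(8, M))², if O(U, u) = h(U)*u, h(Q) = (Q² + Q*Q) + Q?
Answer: 9216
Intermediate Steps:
h(Q) = Q + 2*Q² (h(Q) = (Q² + Q²) + Q = 2*Q² + Q = Q + 2*Q²)
M = 1 (M = 8*(⅛) = 1)
O(U, u) = U*u*(1 + 2*U) (O(U, u) = (U*(1 + 2*U))*u = U*u*(1 + 2*U))
(-40 + O(8, M))² = (-40 + 8*1*(1 + 2*8))² = (-40 + 8*1*(1 + 16))² = (-40 + 8*1*17)² = (-40 + 136)² = 96² = 9216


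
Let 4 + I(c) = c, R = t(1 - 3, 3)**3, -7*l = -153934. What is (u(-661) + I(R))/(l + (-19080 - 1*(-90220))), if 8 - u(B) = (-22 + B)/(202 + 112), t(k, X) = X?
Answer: 72919/204700996 ≈ 0.00035622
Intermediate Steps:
l = 153934/7 (l = -1/7*(-153934) = 153934/7 ≈ 21991.)
R = 27 (R = 3**3 = 27)
I(c) = -4 + c
u(B) = 1267/157 - B/314 (u(B) = 8 - (-22 + B)/(202 + 112) = 8 - (-22 + B)/314 = 8 - (-11/157 + B/314) = 8 + (11/157 - B/314) = 1267/157 - B/314)
(u(-661) + I(R))/(l + (-19080 - 1*(-90220))) = ((1267/157 - 1/314*(-661)) + (-4 + 27))/(153934/7 + (-19080 - 1*(-90220))) = ((1267/157 + 661/314) + 23)/(153934/7 + (-19080 + 90220)) = (3195/314 + 23)/(153934/7 + 71140) = 10417/(314*(651914/7)) = (10417/314)*(7/651914) = 72919/204700996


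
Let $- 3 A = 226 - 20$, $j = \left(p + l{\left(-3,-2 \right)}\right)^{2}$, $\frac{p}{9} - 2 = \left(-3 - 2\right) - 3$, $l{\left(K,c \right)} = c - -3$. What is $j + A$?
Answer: $\frac{8221}{3} \approx 2740.3$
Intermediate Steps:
$l{\left(K,c \right)} = 3 + c$ ($l{\left(K,c \right)} = c + 3 = 3 + c$)
$p = -54$ ($p = 18 + 9 \left(\left(-3 - 2\right) - 3\right) = 18 + 9 \left(-5 - 3\right) = 18 + 9 \left(-8\right) = 18 - 72 = -54$)
$j = 2809$ ($j = \left(-54 + \left(3 - 2\right)\right)^{2} = \left(-54 + 1\right)^{2} = \left(-53\right)^{2} = 2809$)
$A = - \frac{206}{3}$ ($A = - \frac{226 - 20}{3} = \left(- \frac{1}{3}\right) 206 = - \frac{206}{3} \approx -68.667$)
$j + A = 2809 - \frac{206}{3} = \frac{8221}{3}$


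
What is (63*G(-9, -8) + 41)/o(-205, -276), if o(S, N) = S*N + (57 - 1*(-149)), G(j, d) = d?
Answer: -463/56786 ≈ -0.0081534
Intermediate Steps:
o(S, N) = 206 + N*S (o(S, N) = N*S + (57 + 149) = N*S + 206 = 206 + N*S)
(63*G(-9, -8) + 41)/o(-205, -276) = (63*(-8) + 41)/(206 - 276*(-205)) = (-504 + 41)/(206 + 56580) = -463/56786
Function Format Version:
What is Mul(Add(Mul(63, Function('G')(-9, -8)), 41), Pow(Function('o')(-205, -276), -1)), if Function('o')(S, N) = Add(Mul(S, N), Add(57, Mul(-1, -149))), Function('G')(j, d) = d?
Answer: Rational(-463, 56786) ≈ -0.0081534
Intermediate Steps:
Function('o')(S, N) = Add(206, Mul(N, S)) (Function('o')(S, N) = Add(Mul(N, S), Add(57, 149)) = Add(Mul(N, S), 206) = Add(206, Mul(N, S)))
Mul(Add(Mul(63, Function('G')(-9, -8)), 41), Pow(Function('o')(-205, -276), -1)) = Mul(Add(Mul(63, -8), 41), Pow(Add(206, Mul(-276, -205)), -1)) = Mul(Add(-504, 41), Pow(Add(206, 56580), -1)) = Mul(-463, Pow(56786, -1)) = Mul(-463, Rational(1, 56786)) = Rational(-463, 56786)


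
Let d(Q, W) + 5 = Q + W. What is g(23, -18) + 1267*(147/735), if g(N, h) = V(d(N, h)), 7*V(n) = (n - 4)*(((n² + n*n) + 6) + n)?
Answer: 8749/35 ≈ 249.97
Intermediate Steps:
d(Q, W) = -5 + Q + W (d(Q, W) = -5 + (Q + W) = -5 + Q + W)
V(n) = (-4 + n)*(6 + n + 2*n²)/7 (V(n) = ((n - 4)*(((n² + n*n) + 6) + n))/7 = ((-4 + n)*(((n² + n²) + 6) + n))/7 = ((-4 + n)*((2*n² + 6) + n))/7 = ((-4 + n)*((6 + 2*n²) + n))/7 = ((-4 + n)*(6 + n + 2*n²))/7 = (-4 + n)*(6 + n + 2*n²)/7)
g(N, h) = -34/7 - (-5 + N + h)² + 2*N/7 + 2*h/7 + 2*(-5 + N + h)³/7 (g(N, h) = -24/7 - (-5 + N + h)² + 2*(-5 + N + h)/7 + 2*(-5 + N + h)³/7 = -24/7 - (-5 + N + h)² + (-10/7 + 2*N/7 + 2*h/7) + 2*(-5 + N + h)³/7 = -34/7 - (-5 + N + h)² + 2*N/7 + 2*h/7 + 2*(-5 + N + h)³/7)
g(23, -18) + 1267*(147/735) = (-34/7 - (-5 + 23 - 18)² + (2/7)*23 + (2/7)*(-18) + 2*(-5 + 23 - 18)³/7) + 1267*(147/735) = (-34/7 - 1*0² + 46/7 - 36/7 + (2/7)*0³) + 1267*(147*(1/735)) = (-34/7 - 1*0 + 46/7 - 36/7 + (2/7)*0) + 1267*(⅕) = (-34/7 + 0 + 46/7 - 36/7 + 0) + 1267/5 = -24/7 + 1267/5 = 8749/35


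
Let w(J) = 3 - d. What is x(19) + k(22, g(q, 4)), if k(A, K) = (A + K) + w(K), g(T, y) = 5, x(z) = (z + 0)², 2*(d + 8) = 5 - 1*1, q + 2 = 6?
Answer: 397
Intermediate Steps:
q = 4 (q = -2 + 6 = 4)
d = -6 (d = -8 + (5 - 1*1)/2 = -8 + (5 - 1)/2 = -8 + (½)*4 = -8 + 2 = -6)
x(z) = z²
w(J) = 9 (w(J) = 3 - 1*(-6) = 3 + 6 = 9)
k(A, K) = 9 + A + K (k(A, K) = (A + K) + 9 = 9 + A + K)
x(19) + k(22, g(q, 4)) = 19² + (9 + 22 + 5) = 361 + 36 = 397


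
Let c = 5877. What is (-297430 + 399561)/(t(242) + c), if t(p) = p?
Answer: 102131/6119 ≈ 16.691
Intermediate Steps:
(-297430 + 399561)/(t(242) + c) = (-297430 + 399561)/(242 + 5877) = 102131/6119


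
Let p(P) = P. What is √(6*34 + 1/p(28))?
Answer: √39991/14 ≈ 14.284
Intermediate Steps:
√(6*34 + 1/p(28)) = √(6*34 + 1/28) = √(204 + 1/28) = √(5713/28) = √39991/14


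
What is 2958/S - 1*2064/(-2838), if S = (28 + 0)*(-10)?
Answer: -15149/1540 ≈ -9.8370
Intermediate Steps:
S = -280 (S = 28*(-10) = -280)
2958/S - 1*2064/(-2838) = 2958/(-280) - 1*2064/(-2838) = 2958*(-1/280) - 2064*(-1/2838) = -1479/140 + 8/11 = -15149/1540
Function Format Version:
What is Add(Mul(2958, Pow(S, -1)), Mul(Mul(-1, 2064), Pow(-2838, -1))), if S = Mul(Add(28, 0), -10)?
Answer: Rational(-15149, 1540) ≈ -9.8370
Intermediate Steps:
S = -280 (S = Mul(28, -10) = -280)
Add(Mul(2958, Pow(S, -1)), Mul(Mul(-1, 2064), Pow(-2838, -1))) = Add(Mul(2958, Pow(-280, -1)), Mul(Mul(-1, 2064), Pow(-2838, -1))) = Add(Mul(2958, Rational(-1, 280)), Mul(-2064, Rational(-1, 2838))) = Add(Rational(-1479, 140), Rational(8, 11)) = Rational(-15149, 1540)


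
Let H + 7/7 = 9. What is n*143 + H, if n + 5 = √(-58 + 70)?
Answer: -707 + 286*√3 ≈ -211.63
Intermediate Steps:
H = 8 (H = -1 + 9 = 8)
n = -5 + 2*√3 (n = -5 + √(-58 + 70) = -5 + √12 = -5 + 2*√3 ≈ -1.5359)
n*143 + H = (-5 + 2*√3)*143 + 8 = (-715 + 286*√3) + 8 = -707 + 286*√3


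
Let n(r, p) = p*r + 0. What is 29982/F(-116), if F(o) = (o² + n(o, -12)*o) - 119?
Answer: -29982/148135 ≈ -0.20240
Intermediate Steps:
n(r, p) = p*r
F(o) = -119 - 11*o² (F(o) = (o² + (-12*o)*o) - 119 = (o² - 12*o²) - 119 = -11*o² - 119 = -119 - 11*o²)
29982/F(-116) = 29982/(-119 - 11*(-116)²) = 29982/(-119 - 11*13456) = 29982/(-119 - 148016) = 29982/(-148135) = 29982*(-1/148135) = -29982/148135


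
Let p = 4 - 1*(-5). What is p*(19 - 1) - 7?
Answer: 155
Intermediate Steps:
p = 9 (p = 4 + 5 = 9)
p*(19 - 1) - 7 = 9*(19 - 1) - 7 = 9*18 - 7 = 162 - 7 = 155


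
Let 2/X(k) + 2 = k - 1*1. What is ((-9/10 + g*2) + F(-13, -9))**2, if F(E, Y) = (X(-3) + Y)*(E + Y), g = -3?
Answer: 35438209/900 ≈ 39376.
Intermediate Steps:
X(k) = 2/(-3 + k) (X(k) = 2/(-2 + (k - 1*1)) = 2/(-2 + (k - 1)) = 2/(-2 + (-1 + k)) = 2/(-3 + k))
F(E, Y) = (-1/3 + Y)*(E + Y) (F(E, Y) = (2/(-3 - 3) + Y)*(E + Y) = (2/(-6) + Y)*(E + Y) = (2*(-1/6) + Y)*(E + Y) = (-1/3 + Y)*(E + Y))
((-9/10 + g*2) + F(-13, -9))**2 = ((-9/10 - 3*2) + ((-9)**2 - 1/3*(-13) - 1/3*(-9) - 13*(-9)))**2 = ((-9*1/10 - 6) + (81 + 13/3 + 3 + 117))**2 = ((-9/10 - 6) + 616/3)**2 = (-69/10 + 616/3)**2 = (5953/30)**2 = 35438209/900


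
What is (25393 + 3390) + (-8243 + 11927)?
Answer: 32467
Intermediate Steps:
(25393 + 3390) + (-8243 + 11927) = 28783 + 3684 = 32467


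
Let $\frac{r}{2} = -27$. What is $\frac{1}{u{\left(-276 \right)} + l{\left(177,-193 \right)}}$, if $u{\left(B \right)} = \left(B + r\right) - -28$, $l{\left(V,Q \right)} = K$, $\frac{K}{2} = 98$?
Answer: $- \frac{1}{106} \approx -0.009434$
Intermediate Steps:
$K = 196$ ($K = 2 \cdot 98 = 196$)
$r = -54$ ($r = 2 \left(-27\right) = -54$)
$l{\left(V,Q \right)} = 196$
$u{\left(B \right)} = -26 + B$ ($u{\left(B \right)} = \left(B - 54\right) - -28 = \left(-54 + B\right) + \left(-25 + 53\right) = \left(-54 + B\right) + 28 = -26 + B$)
$\frac{1}{u{\left(-276 \right)} + l{\left(177,-193 \right)}} = \frac{1}{\left(-26 - 276\right) + 196} = \frac{1}{-302 + 196} = \frac{1}{-106} = - \frac{1}{106}$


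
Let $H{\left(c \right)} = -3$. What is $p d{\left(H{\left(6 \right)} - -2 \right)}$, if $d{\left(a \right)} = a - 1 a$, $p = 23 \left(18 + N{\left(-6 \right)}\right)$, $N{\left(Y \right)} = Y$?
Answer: $0$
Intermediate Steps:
$p = 276$ ($p = 23 \left(18 - 6\right) = 23 \cdot 12 = 276$)
$d{\left(a \right)} = 0$ ($d{\left(a \right)} = a - a = 0$)
$p d{\left(H{\left(6 \right)} - -2 \right)} = 276 \cdot 0 = 0$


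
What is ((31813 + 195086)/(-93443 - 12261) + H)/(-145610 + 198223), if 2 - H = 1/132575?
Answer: -2053825029/737303208481400 ≈ -2.7856e-6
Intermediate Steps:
H = 265149/132575 (H = 2 - 1/132575 = 265149/132575 ≈ 2.0000)
((31813 + 195086)/(-93443 - 12261) + H)/(-145610 + 198223) = ((31813 + 195086)/(-93443 - 12261) + 265149/132575)/(-145610 + 198223) = (226899/(-105704) + 265149/132575)/52613 = (226899*(-1/105704) + 265149/132575)*(1/52613) = (-226899/105704 + 265149/132575)*(1/52613) = -2053825029/14013707800*1/52613 = -2053825029/737303208481400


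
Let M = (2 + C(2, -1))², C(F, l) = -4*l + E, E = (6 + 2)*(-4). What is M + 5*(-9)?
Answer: 631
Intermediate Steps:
E = -32 (E = 8*(-4) = -32)
C(F, l) = -32 - 4*l (C(F, l) = -4*l - 32 = -32 - 4*l)
M = 676 (M = (2 + (-32 - 4*(-1)))² = (2 + (-32 + 4))² = (2 - 28)² = (-26)² = 676)
M + 5*(-9) = 676 + 5*(-9) = 676 - 45 = 631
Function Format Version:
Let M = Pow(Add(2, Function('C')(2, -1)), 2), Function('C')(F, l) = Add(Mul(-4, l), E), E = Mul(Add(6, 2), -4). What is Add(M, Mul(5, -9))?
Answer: 631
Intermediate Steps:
E = -32 (E = Mul(8, -4) = -32)
Function('C')(F, l) = Add(-32, Mul(-4, l)) (Function('C')(F, l) = Add(Mul(-4, l), -32) = Add(-32, Mul(-4, l)))
M = 676 (M = Pow(Add(2, Add(-32, Mul(-4, -1))), 2) = Pow(Add(2, Add(-32, 4)), 2) = Pow(Add(2, -28), 2) = Pow(-26, 2) = 676)
Add(M, Mul(5, -9)) = Add(676, Mul(5, -9)) = Add(676, -45) = 631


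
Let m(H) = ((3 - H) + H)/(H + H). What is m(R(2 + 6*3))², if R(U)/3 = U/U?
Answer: ¼ ≈ 0.25000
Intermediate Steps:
R(U) = 3 (R(U) = 3*(U/U) = 3*1 = 3)
m(H) = 3/(2*H) (m(H) = 3/((2*H)) = 3*(1/(2*H)) = 3/(2*H))
m(R(2 + 6*3))² = ((3/2)/3)² = ((3/2)*(⅓))² = (½)² = ¼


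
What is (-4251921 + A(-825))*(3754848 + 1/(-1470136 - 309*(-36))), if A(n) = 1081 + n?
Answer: -23292186716446891375/1459012 ≈ -1.5964e+13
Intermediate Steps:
(-4251921 + A(-825))*(3754848 + 1/(-1470136 - 309*(-36))) = (-4251921 + (1081 - 825))*(3754848 + 1/(-1470136 - 309*(-36))) = (-4251921 + 256)*(3754848 + 1/(-1470136 + 11124)) = -4251665*(3754848 + 1/(-1459012)) = -4251665*(3754848 - 1/1459012) = -4251665*5478368290175/1459012 = -23292186716446891375/1459012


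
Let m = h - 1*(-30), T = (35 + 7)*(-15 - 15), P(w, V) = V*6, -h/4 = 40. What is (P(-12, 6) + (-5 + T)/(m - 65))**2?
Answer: 2745649/1521 ≈ 1805.2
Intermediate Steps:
h = -160 (h = -4*40 = -160)
P(w, V) = 6*V
T = -1260 (T = 42*(-30) = -1260)
m = -130 (m = -160 - 1*(-30) = -160 + 30 = -130)
(P(-12, 6) + (-5 + T)/(m - 65))**2 = (6*6 + (-5 - 1260)/(-130 - 65))**2 = (36 - 1265/(-195))**2 = (36 - 1265*(-1/195))**2 = (36 + 253/39)**2 = (1657/39)**2 = 2745649/1521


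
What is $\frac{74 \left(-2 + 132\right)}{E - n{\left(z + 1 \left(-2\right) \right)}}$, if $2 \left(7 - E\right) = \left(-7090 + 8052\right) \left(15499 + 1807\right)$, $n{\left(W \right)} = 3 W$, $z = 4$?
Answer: $- \frac{1924}{1664837} \approx -0.0011557$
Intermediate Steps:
$E = -8324179$ ($E = 7 - \frac{\left(-7090 + 8052\right) \left(15499 + 1807\right)}{2} = 7 - \frac{962 \cdot 17306}{2} = 7 - 8324186 = -8324179$)
$\frac{74 \left(-2 + 132\right)}{E - n{\left(z + 1 \left(-2\right) \right)}} = \frac{74 \left(-2 + 132\right)}{-8324179 - 3 \left(4 + 1 \left(-2\right)\right)} = \frac{74 \cdot 130}{-8324179 - 3 \left(4 - 2\right)} = \frac{9620}{-8324179 - 3 \cdot 2} = \frac{9620}{-8324179 - 6} = \frac{9620}{-8324185} = 9620 \left(- \frac{1}{8324185}\right) = - \frac{1924}{1664837}$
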